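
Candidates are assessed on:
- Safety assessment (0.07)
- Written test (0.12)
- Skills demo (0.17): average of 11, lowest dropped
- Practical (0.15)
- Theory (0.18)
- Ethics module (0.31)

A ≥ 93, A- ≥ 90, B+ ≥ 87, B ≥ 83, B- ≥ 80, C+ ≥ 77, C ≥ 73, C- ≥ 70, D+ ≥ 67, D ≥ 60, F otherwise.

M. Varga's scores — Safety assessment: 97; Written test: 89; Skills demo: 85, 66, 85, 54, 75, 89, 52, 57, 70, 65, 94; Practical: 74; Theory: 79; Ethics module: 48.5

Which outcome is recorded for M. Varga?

C-

Skills demo: drop 52 → average of remaining 10 = 740/10 = 74
Weighted total:
  Safety assessment 97 × 0.07 = 6.79
  Written test 89 × 0.12 = 10.68
  Skills demo 74 × 0.17 = 12.58
  Practical 74 × 0.15 = 11.1
  Theory 79 × 0.18 = 14.22
  Ethics module 48.5 × 0.31 = 15.035
Sum = 70.405
70.405 is ≥ 70 and < 73 → C-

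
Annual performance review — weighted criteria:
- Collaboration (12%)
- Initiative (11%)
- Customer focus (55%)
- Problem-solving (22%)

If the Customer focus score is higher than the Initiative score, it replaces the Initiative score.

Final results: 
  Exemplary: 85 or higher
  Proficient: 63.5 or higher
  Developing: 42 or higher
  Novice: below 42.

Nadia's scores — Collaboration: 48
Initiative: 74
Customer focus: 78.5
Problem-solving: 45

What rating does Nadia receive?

Proficient

Customer focus (78.5) > Initiative (74), so Initiative counts as 78.5.
Weighted total:
  Collaboration 48 × 0.12 = 5.76
  Initiative 78.5 × 0.11 = 8.635
  Customer focus 78.5 × 0.55 = 43.175
  Problem-solving 45 × 0.22 = 9.9
Sum = 67.47
67.47 is ≥ 63.5 and < 85 → Proficient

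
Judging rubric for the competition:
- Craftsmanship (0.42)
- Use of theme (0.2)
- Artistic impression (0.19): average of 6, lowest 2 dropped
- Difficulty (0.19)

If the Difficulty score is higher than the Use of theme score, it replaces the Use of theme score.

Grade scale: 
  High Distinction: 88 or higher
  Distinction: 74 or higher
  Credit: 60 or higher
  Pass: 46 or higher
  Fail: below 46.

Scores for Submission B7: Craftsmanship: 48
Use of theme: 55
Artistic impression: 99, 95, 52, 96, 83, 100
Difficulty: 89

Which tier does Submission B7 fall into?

Credit

Artistic impression: drop 52, 83 → average of remaining 4 = 390/4 = 97.5
Difficulty (89) > Use of theme (55), so Use of theme counts as 89.
Weighted total:
  Craftsmanship 48 × 0.42 = 20.16
  Use of theme 89 × 0.2 = 17.8
  Artistic impression 97.5 × 0.19 = 18.525
  Difficulty 89 × 0.19 = 16.91
Sum = 73.395
73.395 is ≥ 60 and < 74 → Credit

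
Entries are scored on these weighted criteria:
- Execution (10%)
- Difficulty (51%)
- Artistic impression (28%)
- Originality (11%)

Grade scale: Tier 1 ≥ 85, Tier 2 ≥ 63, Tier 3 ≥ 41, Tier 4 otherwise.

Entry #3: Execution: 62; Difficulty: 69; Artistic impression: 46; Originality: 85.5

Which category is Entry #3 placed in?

Weighted total:
  Execution 62 × 0.1 = 6.2
  Difficulty 69 × 0.51 = 35.19
  Artistic impression 46 × 0.28 = 12.88
  Originality 85.5 × 0.11 = 9.405
Sum = 63.675
63.675 is ≥ 63 and < 85 → Tier 2

Tier 2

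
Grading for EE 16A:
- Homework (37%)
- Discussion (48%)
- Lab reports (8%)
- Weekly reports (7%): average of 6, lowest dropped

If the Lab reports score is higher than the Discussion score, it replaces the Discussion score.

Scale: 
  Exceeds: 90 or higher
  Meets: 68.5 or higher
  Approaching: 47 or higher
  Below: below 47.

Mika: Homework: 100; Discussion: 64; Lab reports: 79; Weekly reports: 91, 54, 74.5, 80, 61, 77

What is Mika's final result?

Meets

Weekly reports: drop 54 → average of remaining 5 = 383.5/5 = 76.7
Lab reports (79) > Discussion (64), so Discussion counts as 79.
Weighted total:
  Homework 100 × 0.37 = 37
  Discussion 79 × 0.48 = 37.92
  Lab reports 79 × 0.08 = 6.32
  Weekly reports 76.7 × 0.07 = 5.369
Sum = 86.609
86.609 is ≥ 68.5 and < 90 → Meets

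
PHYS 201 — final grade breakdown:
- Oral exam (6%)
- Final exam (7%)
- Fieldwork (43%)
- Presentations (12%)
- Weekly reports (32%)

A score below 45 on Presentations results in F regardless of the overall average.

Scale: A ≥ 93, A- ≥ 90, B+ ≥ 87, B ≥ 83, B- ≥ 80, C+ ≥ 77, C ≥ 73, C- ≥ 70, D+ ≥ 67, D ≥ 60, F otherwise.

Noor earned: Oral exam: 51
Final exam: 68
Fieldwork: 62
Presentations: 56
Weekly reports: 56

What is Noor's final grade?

F

Presentations score 56 ≥ 45: minimum met.
Weighted total:
  Oral exam 51 × 0.06 = 3.06
  Final exam 68 × 0.07 = 4.76
  Fieldwork 62 × 0.43 = 26.66
  Presentations 56 × 0.12 = 6.72
  Weekly reports 56 × 0.32 = 17.92
Sum = 59.12
59.12 < 60 → F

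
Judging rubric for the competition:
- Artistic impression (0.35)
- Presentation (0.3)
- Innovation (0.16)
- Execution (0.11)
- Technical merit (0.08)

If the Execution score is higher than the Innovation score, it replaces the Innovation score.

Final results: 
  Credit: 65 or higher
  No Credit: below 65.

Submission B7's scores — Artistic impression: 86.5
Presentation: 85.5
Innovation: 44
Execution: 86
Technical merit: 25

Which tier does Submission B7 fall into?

Execution (86) > Innovation (44), so Innovation counts as 86.
Weighted total:
  Artistic impression 86.5 × 0.35 = 30.275
  Presentation 85.5 × 0.3 = 25.65
  Innovation 86 × 0.16 = 13.76
  Execution 86 × 0.11 = 9.46
  Technical merit 25 × 0.08 = 2
Sum = 81.145
81.145 ≥ 65 → Credit

Credit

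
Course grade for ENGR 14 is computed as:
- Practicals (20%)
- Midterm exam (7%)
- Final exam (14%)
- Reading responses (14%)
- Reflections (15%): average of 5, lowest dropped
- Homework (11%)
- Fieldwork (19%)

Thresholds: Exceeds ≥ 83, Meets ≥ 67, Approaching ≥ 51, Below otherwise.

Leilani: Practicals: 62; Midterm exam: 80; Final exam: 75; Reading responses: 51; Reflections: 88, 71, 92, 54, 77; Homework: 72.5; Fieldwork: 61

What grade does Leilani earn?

Meets

Reflections: drop 54 → average of remaining 4 = 328/4 = 82
Weighted total:
  Practicals 62 × 0.2 = 12.4
  Midterm exam 80 × 0.07 = 5.6
  Final exam 75 × 0.14 = 10.5
  Reading responses 51 × 0.14 = 7.14
  Reflections 82 × 0.15 = 12.3
  Homework 72.5 × 0.11 = 7.975
  Fieldwork 61 × 0.19 = 11.59
Sum = 67.505
67.505 is ≥ 67 and < 83 → Meets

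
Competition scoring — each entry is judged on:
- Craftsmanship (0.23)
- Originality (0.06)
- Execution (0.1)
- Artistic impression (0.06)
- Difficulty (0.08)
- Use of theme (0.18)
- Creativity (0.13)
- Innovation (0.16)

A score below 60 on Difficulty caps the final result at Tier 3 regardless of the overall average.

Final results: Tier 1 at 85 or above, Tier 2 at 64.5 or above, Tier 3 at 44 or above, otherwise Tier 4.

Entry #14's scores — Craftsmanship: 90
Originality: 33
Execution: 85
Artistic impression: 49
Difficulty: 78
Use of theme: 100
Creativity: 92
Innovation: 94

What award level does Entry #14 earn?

Difficulty score 78 ≥ 60: minimum met.
Weighted total:
  Craftsmanship 90 × 0.23 = 20.7
  Originality 33 × 0.06 = 1.98
  Execution 85 × 0.1 = 8.5
  Artistic impression 49 × 0.06 = 2.94
  Difficulty 78 × 0.08 = 6.24
  Use of theme 100 × 0.18 = 18
  Creativity 92 × 0.13 = 11.96
  Innovation 94 × 0.16 = 15.04
Sum = 85.36
85.36 ≥ 85 → Tier 1

Tier 1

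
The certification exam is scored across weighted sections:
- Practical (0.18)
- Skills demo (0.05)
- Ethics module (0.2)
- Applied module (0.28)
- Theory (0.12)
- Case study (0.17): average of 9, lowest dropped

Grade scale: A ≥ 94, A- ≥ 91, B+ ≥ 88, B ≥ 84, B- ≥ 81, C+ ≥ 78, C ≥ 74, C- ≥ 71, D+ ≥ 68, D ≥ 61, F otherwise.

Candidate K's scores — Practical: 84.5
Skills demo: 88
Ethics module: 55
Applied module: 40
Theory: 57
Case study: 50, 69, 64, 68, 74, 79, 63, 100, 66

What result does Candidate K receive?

D

Case study: drop 50 → average of remaining 8 = 583/8 = 72.875
Weighted total:
  Practical 84.5 × 0.18 = 15.21
  Skills demo 88 × 0.05 = 4.4
  Ethics module 55 × 0.2 = 11
  Applied module 40 × 0.28 = 11.2
  Theory 57 × 0.12 = 6.84
  Case study 72.875 × 0.17 = 12.38875
Sum = 61.03875
61.03875 is ≥ 61 and < 68 → D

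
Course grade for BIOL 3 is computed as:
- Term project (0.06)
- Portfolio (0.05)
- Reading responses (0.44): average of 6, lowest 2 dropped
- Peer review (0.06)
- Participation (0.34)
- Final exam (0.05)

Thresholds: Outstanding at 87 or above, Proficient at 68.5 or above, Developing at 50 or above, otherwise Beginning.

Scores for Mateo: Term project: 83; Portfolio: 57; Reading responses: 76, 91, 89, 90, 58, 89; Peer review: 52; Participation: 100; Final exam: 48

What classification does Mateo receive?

Proficient

Reading responses: drop 58, 76 → average of remaining 4 = 359/4 = 89.75
Weighted total:
  Term project 83 × 0.06 = 4.98
  Portfolio 57 × 0.05 = 2.85
  Reading responses 89.75 × 0.44 = 39.49
  Peer review 52 × 0.06 = 3.12
  Participation 100 × 0.34 = 34
  Final exam 48 × 0.05 = 2.4
Sum = 86.84
86.84 is ≥ 68.5 and < 87 → Proficient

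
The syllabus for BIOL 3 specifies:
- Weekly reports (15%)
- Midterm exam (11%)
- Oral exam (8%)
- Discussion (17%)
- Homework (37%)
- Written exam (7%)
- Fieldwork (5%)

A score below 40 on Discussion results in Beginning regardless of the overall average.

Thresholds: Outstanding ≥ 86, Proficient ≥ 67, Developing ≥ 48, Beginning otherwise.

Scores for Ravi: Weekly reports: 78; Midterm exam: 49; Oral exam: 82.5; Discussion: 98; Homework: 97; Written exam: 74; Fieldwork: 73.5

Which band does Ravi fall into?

Discussion score 98 ≥ 40: minimum met.
Weighted total:
  Weekly reports 78 × 0.15 = 11.7
  Midterm exam 49 × 0.11 = 5.39
  Oral exam 82.5 × 0.08 = 6.6
  Discussion 98 × 0.17 = 16.66
  Homework 97 × 0.37 = 35.89
  Written exam 74 × 0.07 = 5.18
  Fieldwork 73.5 × 0.05 = 3.675
Sum = 85.095
85.095 is ≥ 67 and < 86 → Proficient

Proficient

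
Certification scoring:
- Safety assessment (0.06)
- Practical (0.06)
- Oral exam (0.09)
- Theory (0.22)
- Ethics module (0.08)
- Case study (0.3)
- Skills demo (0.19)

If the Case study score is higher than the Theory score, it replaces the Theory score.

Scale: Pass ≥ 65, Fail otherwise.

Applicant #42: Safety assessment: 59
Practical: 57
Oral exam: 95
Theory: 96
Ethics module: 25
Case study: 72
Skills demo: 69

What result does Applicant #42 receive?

Pass

Case study (72) ≤ Theory (96), so Theory stays at 96.
Weighted total:
  Safety assessment 59 × 0.06 = 3.54
  Practical 57 × 0.06 = 3.42
  Oral exam 95 × 0.09 = 8.55
  Theory 96 × 0.22 = 21.12
  Ethics module 25 × 0.08 = 2
  Case study 72 × 0.3 = 21.6
  Skills demo 69 × 0.19 = 13.11
Sum = 73.34
73.34 ≥ 65 → Pass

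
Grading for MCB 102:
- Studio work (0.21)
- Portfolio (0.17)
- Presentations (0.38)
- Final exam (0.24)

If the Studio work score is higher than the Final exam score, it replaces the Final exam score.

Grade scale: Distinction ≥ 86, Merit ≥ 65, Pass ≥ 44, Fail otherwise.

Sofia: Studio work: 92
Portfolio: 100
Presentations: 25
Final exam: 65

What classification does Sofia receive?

Studio work (92) > Final exam (65), so Final exam counts as 92.
Weighted total:
  Studio work 92 × 0.21 = 19.32
  Portfolio 100 × 0.17 = 17
  Presentations 25 × 0.38 = 9.5
  Final exam 92 × 0.24 = 22.08
Sum = 67.9
67.9 is ≥ 65 and < 86 → Merit

Merit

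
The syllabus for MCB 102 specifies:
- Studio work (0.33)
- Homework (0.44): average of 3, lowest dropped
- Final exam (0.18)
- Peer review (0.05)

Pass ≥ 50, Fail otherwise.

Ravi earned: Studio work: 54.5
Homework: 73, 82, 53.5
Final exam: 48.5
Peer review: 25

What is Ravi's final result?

Homework: drop 53.5 → average of remaining 2 = 155/2 = 77.5
Weighted total:
  Studio work 54.5 × 0.33 = 17.985
  Homework 77.5 × 0.44 = 34.1
  Final exam 48.5 × 0.18 = 8.73
  Peer review 25 × 0.05 = 1.25
Sum = 62.065
62.065 ≥ 50 → Pass

Pass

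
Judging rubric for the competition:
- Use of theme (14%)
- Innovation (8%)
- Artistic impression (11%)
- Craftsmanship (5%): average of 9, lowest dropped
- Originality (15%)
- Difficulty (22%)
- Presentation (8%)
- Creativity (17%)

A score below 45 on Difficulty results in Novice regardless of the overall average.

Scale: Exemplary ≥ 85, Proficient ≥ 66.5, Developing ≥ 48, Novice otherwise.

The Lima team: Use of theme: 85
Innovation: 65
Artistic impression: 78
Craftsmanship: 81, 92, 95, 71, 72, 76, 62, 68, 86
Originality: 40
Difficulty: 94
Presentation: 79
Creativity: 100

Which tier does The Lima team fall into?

Proficient

Craftsmanship: drop 62 → average of remaining 8 = 641/8 = 80.125
Difficulty score 94 ≥ 45: minimum met.
Weighted total:
  Use of theme 85 × 0.14 = 11.9
  Innovation 65 × 0.08 = 5.2
  Artistic impression 78 × 0.11 = 8.58
  Craftsmanship 80.125 × 0.05 = 4.00625
  Originality 40 × 0.15 = 6
  Difficulty 94 × 0.22 = 20.68
  Presentation 79 × 0.08 = 6.32
  Creativity 100 × 0.17 = 17
Sum = 79.68625
79.68625 is ≥ 66.5 and < 85 → Proficient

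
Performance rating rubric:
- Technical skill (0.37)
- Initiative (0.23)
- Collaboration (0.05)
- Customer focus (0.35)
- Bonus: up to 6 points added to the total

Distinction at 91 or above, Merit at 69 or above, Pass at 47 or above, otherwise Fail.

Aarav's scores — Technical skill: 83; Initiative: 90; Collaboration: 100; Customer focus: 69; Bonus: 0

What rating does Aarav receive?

Weighted total:
  Technical skill 83 × 0.37 = 30.71
  Initiative 90 × 0.23 = 20.7
  Collaboration 100 × 0.05 = 5
  Customer focus 69 × 0.35 = 24.15
Sum = 80.56
Bonus: 80.56 + 0 = 80.56
80.56 is ≥ 69 and < 91 → Merit

Merit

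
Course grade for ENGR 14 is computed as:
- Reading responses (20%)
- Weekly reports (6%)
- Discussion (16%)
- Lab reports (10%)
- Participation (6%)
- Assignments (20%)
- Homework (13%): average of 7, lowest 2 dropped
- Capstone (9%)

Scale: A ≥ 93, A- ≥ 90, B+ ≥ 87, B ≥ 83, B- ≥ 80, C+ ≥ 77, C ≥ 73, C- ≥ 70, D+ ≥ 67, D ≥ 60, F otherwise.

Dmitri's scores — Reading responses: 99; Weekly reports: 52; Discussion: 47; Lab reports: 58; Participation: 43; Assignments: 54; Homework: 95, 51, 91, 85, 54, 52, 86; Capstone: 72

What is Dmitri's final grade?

Homework: drop 51, 52 → average of remaining 5 = 411/5 = 82.2
Weighted total:
  Reading responses 99 × 0.2 = 19.8
  Weekly reports 52 × 0.06 = 3.12
  Discussion 47 × 0.16 = 7.52
  Lab reports 58 × 0.1 = 5.8
  Participation 43 × 0.06 = 2.58
  Assignments 54 × 0.2 = 10.8
  Homework 82.2 × 0.13 = 10.686
  Capstone 72 × 0.09 = 6.48
Sum = 66.786
66.786 is ≥ 60 and < 67 → D

D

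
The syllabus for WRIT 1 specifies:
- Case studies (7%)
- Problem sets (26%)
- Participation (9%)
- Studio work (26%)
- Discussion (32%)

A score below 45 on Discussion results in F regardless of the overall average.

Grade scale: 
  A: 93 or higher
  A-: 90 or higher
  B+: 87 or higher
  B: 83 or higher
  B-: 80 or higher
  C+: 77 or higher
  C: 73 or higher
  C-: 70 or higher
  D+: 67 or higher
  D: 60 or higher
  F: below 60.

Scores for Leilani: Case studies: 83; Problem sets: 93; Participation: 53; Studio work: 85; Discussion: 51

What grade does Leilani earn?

C

Discussion score 51 ≥ 45: minimum met.
Weighted total:
  Case studies 83 × 0.07 = 5.81
  Problem sets 93 × 0.26 = 24.18
  Participation 53 × 0.09 = 4.77
  Studio work 85 × 0.26 = 22.1
  Discussion 51 × 0.32 = 16.32
Sum = 73.18
73.18 is ≥ 73 and < 77 → C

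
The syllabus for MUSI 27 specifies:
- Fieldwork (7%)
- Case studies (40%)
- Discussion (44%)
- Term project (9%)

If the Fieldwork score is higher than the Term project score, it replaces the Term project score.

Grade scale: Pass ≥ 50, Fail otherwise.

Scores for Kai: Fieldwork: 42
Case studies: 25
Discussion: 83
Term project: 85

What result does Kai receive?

Pass

Fieldwork (42) ≤ Term project (85), so Term project stays at 85.
Weighted total:
  Fieldwork 42 × 0.07 = 2.94
  Case studies 25 × 0.4 = 10
  Discussion 83 × 0.44 = 36.52
  Term project 85 × 0.09 = 7.65
Sum = 57.11
57.11 ≥ 50 → Pass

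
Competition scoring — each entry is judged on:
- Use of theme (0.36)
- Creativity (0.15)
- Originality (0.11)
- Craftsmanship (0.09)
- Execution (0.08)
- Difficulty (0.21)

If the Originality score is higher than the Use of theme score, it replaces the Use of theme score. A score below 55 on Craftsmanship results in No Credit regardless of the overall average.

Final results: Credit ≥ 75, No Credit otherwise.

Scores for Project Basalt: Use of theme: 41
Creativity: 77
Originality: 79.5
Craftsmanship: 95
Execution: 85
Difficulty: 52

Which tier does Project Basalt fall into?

Credit

Originality (79.5) > Use of theme (41), so Use of theme counts as 79.5.
Craftsmanship score 95 ≥ 55: minimum met.
Weighted total:
  Use of theme 79.5 × 0.36 = 28.62
  Creativity 77 × 0.15 = 11.55
  Originality 79.5 × 0.11 = 8.745
  Craftsmanship 95 × 0.09 = 8.55
  Execution 85 × 0.08 = 6.8
  Difficulty 52 × 0.21 = 10.92
Sum = 75.185
75.185 ≥ 75 → Credit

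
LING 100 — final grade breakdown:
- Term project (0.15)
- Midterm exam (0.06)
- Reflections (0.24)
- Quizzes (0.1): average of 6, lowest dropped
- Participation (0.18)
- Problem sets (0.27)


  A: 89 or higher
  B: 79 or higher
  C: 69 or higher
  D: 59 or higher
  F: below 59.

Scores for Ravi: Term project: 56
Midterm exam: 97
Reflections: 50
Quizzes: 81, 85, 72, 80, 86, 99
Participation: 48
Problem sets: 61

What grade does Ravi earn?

Quizzes: drop 72 → average of remaining 5 = 431/5 = 86.2
Weighted total:
  Term project 56 × 0.15 = 8.4
  Midterm exam 97 × 0.06 = 5.82
  Reflections 50 × 0.24 = 12
  Quizzes 86.2 × 0.1 = 8.62
  Participation 48 × 0.18 = 8.64
  Problem sets 61 × 0.27 = 16.47
Sum = 59.95
59.95 is ≥ 59 and < 69 → D

D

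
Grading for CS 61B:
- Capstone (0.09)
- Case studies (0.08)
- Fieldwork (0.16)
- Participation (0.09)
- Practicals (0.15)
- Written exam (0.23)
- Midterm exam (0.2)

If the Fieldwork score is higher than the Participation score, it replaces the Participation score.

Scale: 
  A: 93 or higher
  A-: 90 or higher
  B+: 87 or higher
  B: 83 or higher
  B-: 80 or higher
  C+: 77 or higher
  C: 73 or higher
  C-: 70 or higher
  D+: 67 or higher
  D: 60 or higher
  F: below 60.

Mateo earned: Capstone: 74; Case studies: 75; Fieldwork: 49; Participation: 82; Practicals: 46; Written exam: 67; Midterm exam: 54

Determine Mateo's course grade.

Fieldwork (49) ≤ Participation (82), so Participation stays at 82.
Weighted total:
  Capstone 74 × 0.09 = 6.66
  Case studies 75 × 0.08 = 6
  Fieldwork 49 × 0.16 = 7.84
  Participation 82 × 0.09 = 7.38
  Practicals 46 × 0.15 = 6.9
  Written exam 67 × 0.23 = 15.41
  Midterm exam 54 × 0.2 = 10.8
Sum = 60.99
60.99 is ≥ 60 and < 67 → D

D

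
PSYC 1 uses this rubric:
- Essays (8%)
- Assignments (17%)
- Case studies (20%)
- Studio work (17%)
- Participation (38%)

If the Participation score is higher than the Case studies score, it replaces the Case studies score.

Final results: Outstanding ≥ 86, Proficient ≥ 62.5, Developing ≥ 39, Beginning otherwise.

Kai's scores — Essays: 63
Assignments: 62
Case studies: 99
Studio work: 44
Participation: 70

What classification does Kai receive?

Proficient

Participation (70) ≤ Case studies (99), so Case studies stays at 99.
Weighted total:
  Essays 63 × 0.08 = 5.04
  Assignments 62 × 0.17 = 10.54
  Case studies 99 × 0.2 = 19.8
  Studio work 44 × 0.17 = 7.48
  Participation 70 × 0.38 = 26.6
Sum = 69.46
69.46 is ≥ 62.5 and < 86 → Proficient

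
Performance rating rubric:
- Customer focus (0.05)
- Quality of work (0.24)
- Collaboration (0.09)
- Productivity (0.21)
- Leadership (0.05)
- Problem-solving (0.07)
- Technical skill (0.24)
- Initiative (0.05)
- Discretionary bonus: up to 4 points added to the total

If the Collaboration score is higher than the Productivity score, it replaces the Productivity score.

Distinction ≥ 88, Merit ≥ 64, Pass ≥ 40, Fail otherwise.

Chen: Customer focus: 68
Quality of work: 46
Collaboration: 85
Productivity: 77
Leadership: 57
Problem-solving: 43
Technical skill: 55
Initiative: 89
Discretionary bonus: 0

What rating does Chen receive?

Pass

Collaboration (85) > Productivity (77), so Productivity counts as 85.
Weighted total:
  Customer focus 68 × 0.05 = 3.4
  Quality of work 46 × 0.24 = 11.04
  Collaboration 85 × 0.09 = 7.65
  Productivity 85 × 0.21 = 17.85
  Leadership 57 × 0.05 = 2.85
  Problem-solving 43 × 0.07 = 3.01
  Technical skill 55 × 0.24 = 13.2
  Initiative 89 × 0.05 = 4.45
Sum = 63.45
Discretionary bonus: 63.45 + 0 = 63.45
63.45 is ≥ 40 and < 64 → Pass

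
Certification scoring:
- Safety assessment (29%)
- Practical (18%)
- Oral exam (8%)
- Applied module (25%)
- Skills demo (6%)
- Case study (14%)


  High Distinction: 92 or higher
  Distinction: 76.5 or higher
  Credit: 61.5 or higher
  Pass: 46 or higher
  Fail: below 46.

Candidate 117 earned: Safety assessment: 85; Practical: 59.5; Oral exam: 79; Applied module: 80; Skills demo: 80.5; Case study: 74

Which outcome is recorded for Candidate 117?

Weighted total:
  Safety assessment 85 × 0.29 = 24.65
  Practical 59.5 × 0.18 = 10.71
  Oral exam 79 × 0.08 = 6.32
  Applied module 80 × 0.25 = 20
  Skills demo 80.5 × 0.06 = 4.83
  Case study 74 × 0.14 = 10.36
Sum = 76.87
76.87 is ≥ 76.5 and < 92 → Distinction

Distinction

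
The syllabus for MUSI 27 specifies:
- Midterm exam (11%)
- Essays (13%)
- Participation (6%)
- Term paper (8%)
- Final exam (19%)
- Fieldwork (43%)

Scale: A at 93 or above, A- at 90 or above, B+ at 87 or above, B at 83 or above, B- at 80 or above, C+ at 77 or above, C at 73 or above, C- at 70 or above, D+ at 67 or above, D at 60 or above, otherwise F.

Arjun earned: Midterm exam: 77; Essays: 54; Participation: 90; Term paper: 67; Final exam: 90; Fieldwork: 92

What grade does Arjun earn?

B-

Weighted total:
  Midterm exam 77 × 0.11 = 8.47
  Essays 54 × 0.13 = 7.02
  Participation 90 × 0.06 = 5.4
  Term paper 67 × 0.08 = 5.36
  Final exam 90 × 0.19 = 17.1
  Fieldwork 92 × 0.43 = 39.56
Sum = 82.91
82.91 is ≥ 80 and < 83 → B-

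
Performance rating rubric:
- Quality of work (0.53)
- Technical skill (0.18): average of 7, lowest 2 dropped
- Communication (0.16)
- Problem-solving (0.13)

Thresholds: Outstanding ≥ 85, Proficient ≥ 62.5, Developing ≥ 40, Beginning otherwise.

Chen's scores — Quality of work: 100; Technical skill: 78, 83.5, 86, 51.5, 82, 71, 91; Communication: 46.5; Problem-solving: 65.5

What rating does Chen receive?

Technical skill: drop 51.5, 71 → average of remaining 5 = 420.5/5 = 84.1
Weighted total:
  Quality of work 100 × 0.53 = 53
  Technical skill 84.1 × 0.18 = 15.138
  Communication 46.5 × 0.16 = 7.44
  Problem-solving 65.5 × 0.13 = 8.515
Sum = 84.093
84.093 is ≥ 62.5 and < 85 → Proficient

Proficient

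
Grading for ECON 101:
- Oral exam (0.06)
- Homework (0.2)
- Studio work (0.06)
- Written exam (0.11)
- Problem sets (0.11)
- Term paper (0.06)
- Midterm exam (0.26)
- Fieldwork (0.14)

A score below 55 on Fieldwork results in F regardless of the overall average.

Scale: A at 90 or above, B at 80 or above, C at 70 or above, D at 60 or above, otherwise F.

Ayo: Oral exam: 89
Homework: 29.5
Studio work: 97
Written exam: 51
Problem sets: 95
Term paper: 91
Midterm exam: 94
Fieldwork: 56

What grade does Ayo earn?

Fieldwork score 56 ≥ 55: minimum met.
Weighted total:
  Oral exam 89 × 0.06 = 5.34
  Homework 29.5 × 0.2 = 5.9
  Studio work 97 × 0.06 = 5.82
  Written exam 51 × 0.11 = 5.61
  Problem sets 95 × 0.11 = 10.45
  Term paper 91 × 0.06 = 5.46
  Midterm exam 94 × 0.26 = 24.44
  Fieldwork 56 × 0.14 = 7.84
Sum = 70.86
70.86 is ≥ 70 and < 80 → C

C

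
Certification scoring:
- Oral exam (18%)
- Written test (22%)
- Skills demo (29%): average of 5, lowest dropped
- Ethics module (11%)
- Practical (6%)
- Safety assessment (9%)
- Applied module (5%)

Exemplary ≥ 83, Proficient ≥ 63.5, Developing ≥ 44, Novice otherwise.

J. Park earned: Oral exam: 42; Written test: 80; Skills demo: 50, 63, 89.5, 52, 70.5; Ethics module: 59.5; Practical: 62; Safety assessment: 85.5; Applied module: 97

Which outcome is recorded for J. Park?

Proficient

Skills demo: drop 50 → average of remaining 4 = 275/4 = 68.75
Weighted total:
  Oral exam 42 × 0.18 = 7.56
  Written test 80 × 0.22 = 17.6
  Skills demo 68.75 × 0.29 = 19.9375
  Ethics module 59.5 × 0.11 = 6.545
  Practical 62 × 0.06 = 3.72
  Safety assessment 85.5 × 0.09 = 7.695
  Applied module 97 × 0.05 = 4.85
Sum = 67.9075
67.9075 is ≥ 63.5 and < 83 → Proficient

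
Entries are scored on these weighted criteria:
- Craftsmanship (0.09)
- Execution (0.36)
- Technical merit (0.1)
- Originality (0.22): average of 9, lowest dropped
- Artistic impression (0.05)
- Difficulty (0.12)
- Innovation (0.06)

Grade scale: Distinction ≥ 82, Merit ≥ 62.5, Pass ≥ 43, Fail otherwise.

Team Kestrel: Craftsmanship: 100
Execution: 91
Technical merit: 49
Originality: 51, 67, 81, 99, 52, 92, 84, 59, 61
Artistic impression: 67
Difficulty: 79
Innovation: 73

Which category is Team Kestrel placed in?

Originality: drop 51 → average of remaining 8 = 595/8 = 74.375
Weighted total:
  Craftsmanship 100 × 0.09 = 9
  Execution 91 × 0.36 = 32.76
  Technical merit 49 × 0.1 = 4.9
  Originality 74.375 × 0.22 = 16.3625
  Artistic impression 67 × 0.05 = 3.35
  Difficulty 79 × 0.12 = 9.48
  Innovation 73 × 0.06 = 4.38
Sum = 80.2325
80.2325 is ≥ 62.5 and < 82 → Merit

Merit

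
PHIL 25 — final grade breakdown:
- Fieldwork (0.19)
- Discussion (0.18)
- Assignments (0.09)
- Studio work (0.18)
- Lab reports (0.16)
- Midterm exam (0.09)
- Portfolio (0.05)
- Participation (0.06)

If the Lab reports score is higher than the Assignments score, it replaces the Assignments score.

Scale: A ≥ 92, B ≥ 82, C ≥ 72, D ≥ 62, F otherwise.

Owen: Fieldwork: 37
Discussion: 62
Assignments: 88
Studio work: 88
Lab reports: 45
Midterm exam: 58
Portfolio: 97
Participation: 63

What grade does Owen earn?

D

Lab reports (45) ≤ Assignments (88), so Assignments stays at 88.
Weighted total:
  Fieldwork 37 × 0.19 = 7.03
  Discussion 62 × 0.18 = 11.16
  Assignments 88 × 0.09 = 7.92
  Studio work 88 × 0.18 = 15.84
  Lab reports 45 × 0.16 = 7.2
  Midterm exam 58 × 0.09 = 5.22
  Portfolio 97 × 0.05 = 4.85
  Participation 63 × 0.06 = 3.78
Sum = 63
63 is ≥ 62 and < 72 → D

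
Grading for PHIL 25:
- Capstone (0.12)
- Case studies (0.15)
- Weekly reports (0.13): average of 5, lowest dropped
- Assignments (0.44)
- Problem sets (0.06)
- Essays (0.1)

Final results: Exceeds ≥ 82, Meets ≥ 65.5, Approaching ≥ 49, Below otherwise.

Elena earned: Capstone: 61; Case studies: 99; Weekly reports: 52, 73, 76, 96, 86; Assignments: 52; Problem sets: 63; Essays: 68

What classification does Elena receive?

Weekly reports: drop 52 → average of remaining 4 = 331/4 = 82.75
Weighted total:
  Capstone 61 × 0.12 = 7.32
  Case studies 99 × 0.15 = 14.85
  Weekly reports 82.75 × 0.13 = 10.7575
  Assignments 52 × 0.44 = 22.88
  Problem sets 63 × 0.06 = 3.78
  Essays 68 × 0.1 = 6.8
Sum = 66.3875
66.3875 is ≥ 65.5 and < 82 → Meets

Meets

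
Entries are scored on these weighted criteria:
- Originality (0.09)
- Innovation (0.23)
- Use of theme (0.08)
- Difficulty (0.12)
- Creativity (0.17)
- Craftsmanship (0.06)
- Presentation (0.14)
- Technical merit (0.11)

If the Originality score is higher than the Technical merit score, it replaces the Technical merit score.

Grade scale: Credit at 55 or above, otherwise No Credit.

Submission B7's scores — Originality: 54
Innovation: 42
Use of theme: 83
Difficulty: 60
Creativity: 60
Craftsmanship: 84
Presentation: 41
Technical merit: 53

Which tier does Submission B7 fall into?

Credit

Originality (54) > Technical merit (53), so Technical merit counts as 54.
Weighted total:
  Originality 54 × 0.09 = 4.86
  Innovation 42 × 0.23 = 9.66
  Use of theme 83 × 0.08 = 6.64
  Difficulty 60 × 0.12 = 7.2
  Creativity 60 × 0.17 = 10.2
  Craftsmanship 84 × 0.06 = 5.04
  Presentation 41 × 0.14 = 5.74
  Technical merit 54 × 0.11 = 5.94
Sum = 55.28
55.28 ≥ 55 → Credit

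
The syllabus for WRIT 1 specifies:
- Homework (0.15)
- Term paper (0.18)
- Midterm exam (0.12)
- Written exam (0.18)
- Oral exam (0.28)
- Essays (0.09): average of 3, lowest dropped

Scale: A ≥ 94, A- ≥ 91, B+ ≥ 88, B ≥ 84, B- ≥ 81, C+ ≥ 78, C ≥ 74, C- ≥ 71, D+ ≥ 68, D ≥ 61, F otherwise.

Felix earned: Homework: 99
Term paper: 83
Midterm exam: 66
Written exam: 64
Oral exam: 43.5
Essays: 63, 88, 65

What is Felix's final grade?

D+

Essays: drop 63 → average of remaining 2 = 153/2 = 76.5
Weighted total:
  Homework 99 × 0.15 = 14.85
  Term paper 83 × 0.18 = 14.94
  Midterm exam 66 × 0.12 = 7.92
  Written exam 64 × 0.18 = 11.52
  Oral exam 43.5 × 0.28 = 12.18
  Essays 76.5 × 0.09 = 6.885
Sum = 68.295
68.295 is ≥ 68 and < 71 → D+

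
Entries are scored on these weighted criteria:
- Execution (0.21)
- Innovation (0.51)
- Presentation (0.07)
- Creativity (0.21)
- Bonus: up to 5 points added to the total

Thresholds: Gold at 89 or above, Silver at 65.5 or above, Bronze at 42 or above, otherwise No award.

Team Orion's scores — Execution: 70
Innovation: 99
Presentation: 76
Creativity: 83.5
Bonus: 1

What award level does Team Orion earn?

Weighted total:
  Execution 70 × 0.21 = 14.7
  Innovation 99 × 0.51 = 50.49
  Presentation 76 × 0.07 = 5.32
  Creativity 83.5 × 0.21 = 17.535
Sum = 88.045
Bonus: 88.045 + 1 = 89.045
89.045 ≥ 89 → Gold

Gold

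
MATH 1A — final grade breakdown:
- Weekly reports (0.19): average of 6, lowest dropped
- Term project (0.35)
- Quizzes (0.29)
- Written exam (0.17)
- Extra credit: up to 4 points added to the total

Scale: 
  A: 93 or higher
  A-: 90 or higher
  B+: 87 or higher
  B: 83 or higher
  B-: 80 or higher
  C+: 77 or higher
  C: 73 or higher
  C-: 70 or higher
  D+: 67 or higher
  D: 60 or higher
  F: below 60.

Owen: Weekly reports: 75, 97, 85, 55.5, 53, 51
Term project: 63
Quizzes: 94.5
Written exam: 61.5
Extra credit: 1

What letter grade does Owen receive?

Weekly reports: drop 51 → average of remaining 5 = 365.5/5 = 73.1
Weighted total:
  Weekly reports 73.1 × 0.19 = 13.889
  Term project 63 × 0.35 = 22.05
  Quizzes 94.5 × 0.29 = 27.405
  Written exam 61.5 × 0.17 = 10.455
Sum = 73.799
Extra credit: 73.799 + 1 = 74.799
74.799 is ≥ 73 and < 77 → C

C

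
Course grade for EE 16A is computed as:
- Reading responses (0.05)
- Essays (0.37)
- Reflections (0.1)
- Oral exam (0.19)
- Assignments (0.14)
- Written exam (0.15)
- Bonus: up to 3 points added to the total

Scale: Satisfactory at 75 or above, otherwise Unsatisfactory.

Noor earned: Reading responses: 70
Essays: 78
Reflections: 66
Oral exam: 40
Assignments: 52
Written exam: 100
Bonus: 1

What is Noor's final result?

Unsatisfactory

Weighted total:
  Reading responses 70 × 0.05 = 3.5
  Essays 78 × 0.37 = 28.86
  Reflections 66 × 0.1 = 6.6
  Oral exam 40 × 0.19 = 7.6
  Assignments 52 × 0.14 = 7.28
  Written exam 100 × 0.15 = 15
Sum = 68.84
Bonus: 68.84 + 1 = 69.84
69.84 < 75 → Unsatisfactory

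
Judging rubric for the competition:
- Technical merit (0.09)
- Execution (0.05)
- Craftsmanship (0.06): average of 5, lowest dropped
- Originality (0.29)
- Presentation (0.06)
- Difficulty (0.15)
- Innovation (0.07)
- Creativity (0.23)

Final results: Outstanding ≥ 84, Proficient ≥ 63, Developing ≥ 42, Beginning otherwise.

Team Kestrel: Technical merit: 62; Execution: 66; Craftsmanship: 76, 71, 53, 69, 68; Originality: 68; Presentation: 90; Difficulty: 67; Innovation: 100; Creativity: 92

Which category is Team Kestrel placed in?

Proficient

Craftsmanship: drop 53 → average of remaining 4 = 284/4 = 71
Weighted total:
  Technical merit 62 × 0.09 = 5.58
  Execution 66 × 0.05 = 3.3
  Craftsmanship 71 × 0.06 = 4.26
  Originality 68 × 0.29 = 19.72
  Presentation 90 × 0.06 = 5.4
  Difficulty 67 × 0.15 = 10.05
  Innovation 100 × 0.07 = 7
  Creativity 92 × 0.23 = 21.16
Sum = 76.47
76.47 is ≥ 63 and < 84 → Proficient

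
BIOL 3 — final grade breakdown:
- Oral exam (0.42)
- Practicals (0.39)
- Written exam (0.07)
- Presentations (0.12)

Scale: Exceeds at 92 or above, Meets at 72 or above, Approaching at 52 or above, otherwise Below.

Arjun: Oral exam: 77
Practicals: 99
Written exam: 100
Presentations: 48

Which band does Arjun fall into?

Weighted total:
  Oral exam 77 × 0.42 = 32.34
  Practicals 99 × 0.39 = 38.61
  Written exam 100 × 0.07 = 7
  Presentations 48 × 0.12 = 5.76
Sum = 83.71
83.71 is ≥ 72 and < 92 → Meets

Meets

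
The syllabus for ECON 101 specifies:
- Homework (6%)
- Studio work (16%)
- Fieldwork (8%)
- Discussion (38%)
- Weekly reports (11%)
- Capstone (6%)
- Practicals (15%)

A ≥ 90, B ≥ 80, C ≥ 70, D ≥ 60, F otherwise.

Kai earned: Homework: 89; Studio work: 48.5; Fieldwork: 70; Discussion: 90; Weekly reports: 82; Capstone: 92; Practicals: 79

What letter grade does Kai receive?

C

Weighted total:
  Homework 89 × 0.06 = 5.34
  Studio work 48.5 × 0.16 = 7.76
  Fieldwork 70 × 0.08 = 5.6
  Discussion 90 × 0.38 = 34.2
  Weekly reports 82 × 0.11 = 9.02
  Capstone 92 × 0.06 = 5.52
  Practicals 79 × 0.15 = 11.85
Sum = 79.29
79.29 is ≥ 70 and < 80 → C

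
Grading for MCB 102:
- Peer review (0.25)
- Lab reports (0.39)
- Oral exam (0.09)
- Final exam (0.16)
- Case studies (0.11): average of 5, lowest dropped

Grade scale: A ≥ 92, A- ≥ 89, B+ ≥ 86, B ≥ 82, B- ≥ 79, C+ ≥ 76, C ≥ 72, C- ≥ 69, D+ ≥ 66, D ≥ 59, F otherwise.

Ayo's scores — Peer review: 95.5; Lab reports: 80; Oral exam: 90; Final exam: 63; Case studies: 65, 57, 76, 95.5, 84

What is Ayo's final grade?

Case studies: drop 57 → average of remaining 4 = 320.5/4 = 80.125
Weighted total:
  Peer review 95.5 × 0.25 = 23.875
  Lab reports 80 × 0.39 = 31.2
  Oral exam 90 × 0.09 = 8.1
  Final exam 63 × 0.16 = 10.08
  Case studies 80.125 × 0.11 = 8.81375
Sum = 82.06875
82.06875 is ≥ 82 and < 86 → B

B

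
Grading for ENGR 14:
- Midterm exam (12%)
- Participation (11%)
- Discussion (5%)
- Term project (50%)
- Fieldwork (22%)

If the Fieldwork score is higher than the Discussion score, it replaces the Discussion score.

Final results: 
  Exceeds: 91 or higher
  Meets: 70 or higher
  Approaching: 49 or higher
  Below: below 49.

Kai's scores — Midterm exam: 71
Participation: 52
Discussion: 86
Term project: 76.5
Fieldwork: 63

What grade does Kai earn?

Meets

Fieldwork (63) ≤ Discussion (86), so Discussion stays at 86.
Weighted total:
  Midterm exam 71 × 0.12 = 8.52
  Participation 52 × 0.11 = 5.72
  Discussion 86 × 0.05 = 4.3
  Term project 76.5 × 0.5 = 38.25
  Fieldwork 63 × 0.22 = 13.86
Sum = 70.65
70.65 is ≥ 70 and < 91 → Meets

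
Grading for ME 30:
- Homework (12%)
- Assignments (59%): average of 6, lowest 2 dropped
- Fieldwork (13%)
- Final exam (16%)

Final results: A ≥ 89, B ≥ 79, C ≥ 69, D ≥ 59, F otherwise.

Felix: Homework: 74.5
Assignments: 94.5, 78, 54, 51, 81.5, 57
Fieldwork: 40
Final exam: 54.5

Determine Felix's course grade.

Assignments: drop 51, 54 → average of remaining 4 = 311/4 = 77.75
Weighted total:
  Homework 74.5 × 0.12 = 8.94
  Assignments 77.75 × 0.59 = 45.8725
  Fieldwork 40 × 0.13 = 5.2
  Final exam 54.5 × 0.16 = 8.72
Sum = 68.7325
68.7325 is ≥ 59 and < 69 → D

D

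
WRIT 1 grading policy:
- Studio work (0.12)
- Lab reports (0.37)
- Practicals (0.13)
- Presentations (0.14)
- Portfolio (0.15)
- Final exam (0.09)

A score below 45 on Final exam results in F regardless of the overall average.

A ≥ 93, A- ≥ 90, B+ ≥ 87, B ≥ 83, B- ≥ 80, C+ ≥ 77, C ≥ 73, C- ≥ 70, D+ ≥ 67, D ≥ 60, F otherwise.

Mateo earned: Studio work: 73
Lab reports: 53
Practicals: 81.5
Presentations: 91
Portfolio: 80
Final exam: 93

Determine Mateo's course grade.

Final exam score 93 ≥ 45: minimum met.
Weighted total:
  Studio work 73 × 0.12 = 8.76
  Lab reports 53 × 0.37 = 19.61
  Practicals 81.5 × 0.13 = 10.595
  Presentations 91 × 0.14 = 12.74
  Portfolio 80 × 0.15 = 12
  Final exam 93 × 0.09 = 8.37
Sum = 72.075
72.075 is ≥ 70 and < 73 → C-

C-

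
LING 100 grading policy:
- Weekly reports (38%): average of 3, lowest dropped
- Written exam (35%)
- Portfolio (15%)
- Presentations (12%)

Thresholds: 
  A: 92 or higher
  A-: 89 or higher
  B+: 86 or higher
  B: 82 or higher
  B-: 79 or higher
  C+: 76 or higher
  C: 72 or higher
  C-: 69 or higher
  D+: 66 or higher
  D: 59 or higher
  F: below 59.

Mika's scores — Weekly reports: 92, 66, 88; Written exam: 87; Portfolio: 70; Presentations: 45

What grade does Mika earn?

Weekly reports: drop 66 → average of remaining 2 = 180/2 = 90
Weighted total:
  Weekly reports 90 × 0.38 = 34.2
  Written exam 87 × 0.35 = 30.45
  Portfolio 70 × 0.15 = 10.5
  Presentations 45 × 0.12 = 5.4
Sum = 80.55
80.55 is ≥ 79 and < 82 → B-

B-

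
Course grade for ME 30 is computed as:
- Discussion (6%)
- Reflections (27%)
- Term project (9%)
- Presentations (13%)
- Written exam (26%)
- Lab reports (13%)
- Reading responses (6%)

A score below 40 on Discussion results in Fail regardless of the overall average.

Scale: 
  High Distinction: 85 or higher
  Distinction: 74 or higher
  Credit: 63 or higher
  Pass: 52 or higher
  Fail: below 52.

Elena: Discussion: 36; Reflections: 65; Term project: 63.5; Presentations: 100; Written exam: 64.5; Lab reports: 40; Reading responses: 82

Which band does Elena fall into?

Fail

Discussion score 36 < 40: minimum not met.
Weighted total:
  Discussion 36 × 0.06 = 2.16
  Reflections 65 × 0.27 = 17.55
  Term project 63.5 × 0.09 = 5.715
  Presentations 100 × 0.13 = 13
  Written exam 64.5 × 0.26 = 16.77
  Lab reports 40 × 0.13 = 5.2
  Reading responses 82 × 0.06 = 4.92
Sum = 65.315
Because the Discussion minimum was not met, the result is Fail.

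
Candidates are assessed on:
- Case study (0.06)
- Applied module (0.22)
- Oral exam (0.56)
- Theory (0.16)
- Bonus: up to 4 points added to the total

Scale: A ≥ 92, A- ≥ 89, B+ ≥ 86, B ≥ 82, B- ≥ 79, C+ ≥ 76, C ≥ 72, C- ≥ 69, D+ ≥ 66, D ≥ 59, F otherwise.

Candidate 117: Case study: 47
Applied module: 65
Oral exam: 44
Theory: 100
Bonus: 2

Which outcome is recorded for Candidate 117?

D

Weighted total:
  Case study 47 × 0.06 = 2.82
  Applied module 65 × 0.22 = 14.3
  Oral exam 44 × 0.56 = 24.64
  Theory 100 × 0.16 = 16
Sum = 57.76
Bonus: 57.76 + 2 = 59.76
59.76 is ≥ 59 and < 66 → D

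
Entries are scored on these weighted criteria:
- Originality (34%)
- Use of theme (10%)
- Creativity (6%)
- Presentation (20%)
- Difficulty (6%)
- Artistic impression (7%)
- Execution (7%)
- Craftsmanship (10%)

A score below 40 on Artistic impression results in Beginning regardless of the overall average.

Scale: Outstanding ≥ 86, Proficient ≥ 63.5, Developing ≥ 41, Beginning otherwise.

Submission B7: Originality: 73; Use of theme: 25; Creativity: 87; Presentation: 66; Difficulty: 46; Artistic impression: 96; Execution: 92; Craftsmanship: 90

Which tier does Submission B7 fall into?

Artistic impression score 96 ≥ 40: minimum met.
Weighted total:
  Originality 73 × 0.34 = 24.82
  Use of theme 25 × 0.1 = 2.5
  Creativity 87 × 0.06 = 5.22
  Presentation 66 × 0.2 = 13.2
  Difficulty 46 × 0.06 = 2.76
  Artistic impression 96 × 0.07 = 6.72
  Execution 92 × 0.07 = 6.44
  Craftsmanship 90 × 0.1 = 9
Sum = 70.66
70.66 is ≥ 63.5 and < 86 → Proficient

Proficient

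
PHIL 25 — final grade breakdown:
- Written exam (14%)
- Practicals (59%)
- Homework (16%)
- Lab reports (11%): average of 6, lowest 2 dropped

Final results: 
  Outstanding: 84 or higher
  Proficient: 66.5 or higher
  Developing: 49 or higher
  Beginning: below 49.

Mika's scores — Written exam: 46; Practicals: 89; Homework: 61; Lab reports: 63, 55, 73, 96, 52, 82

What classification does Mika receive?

Lab reports: drop 52, 55 → average of remaining 4 = 314/4 = 78.5
Weighted total:
  Written exam 46 × 0.14 = 6.44
  Practicals 89 × 0.59 = 52.51
  Homework 61 × 0.16 = 9.76
  Lab reports 78.5 × 0.11 = 8.635
Sum = 77.345
77.345 is ≥ 66.5 and < 84 → Proficient

Proficient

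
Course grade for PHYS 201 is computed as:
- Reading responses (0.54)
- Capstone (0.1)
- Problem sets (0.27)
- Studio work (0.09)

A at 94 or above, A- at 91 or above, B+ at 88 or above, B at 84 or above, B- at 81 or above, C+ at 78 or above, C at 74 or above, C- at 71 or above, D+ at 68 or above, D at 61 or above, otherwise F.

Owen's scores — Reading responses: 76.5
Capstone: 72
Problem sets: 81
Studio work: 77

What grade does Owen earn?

C

Weighted total:
  Reading responses 76.5 × 0.54 = 41.31
  Capstone 72 × 0.1 = 7.2
  Problem sets 81 × 0.27 = 21.87
  Studio work 77 × 0.09 = 6.93
Sum = 77.31
77.31 is ≥ 74 and < 78 → C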